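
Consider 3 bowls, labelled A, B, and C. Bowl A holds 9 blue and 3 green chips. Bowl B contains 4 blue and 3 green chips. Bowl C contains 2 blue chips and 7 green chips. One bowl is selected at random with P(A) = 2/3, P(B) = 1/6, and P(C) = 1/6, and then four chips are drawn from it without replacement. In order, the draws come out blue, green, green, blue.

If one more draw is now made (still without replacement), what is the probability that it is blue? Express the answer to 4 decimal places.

0.7122

Compute the likelihood of the observed sequence for each case: P(data | bowl A) = (9/12)(3/11)(2/10)(8/9) = 0.036364; P(data | bowl B) = (4/7)(3/6)(2/5)(3/4) = 0.085714; P(data | bowl C) = (2/9)(7/8)(6/7)(1/6) = 0.027778.
Multiplying each by its prior: 2/3 · 0.036364 = 0.024242, 1/6 · 0.085714 = 0.014286, 1/6 · 0.027778 = 0.0046296; summing to 0.043158.
Dividing through by the total gives posterior P(bowl A | data) = 0.56172, P(bowl B | data) = 0.33101, P(bowl C | data) = 0.10727.
The predictive probability is P(blue next | data) = (7/8)(0.56172) + (2/3)(0.33101) + (0)(0.10727) = 0.71218.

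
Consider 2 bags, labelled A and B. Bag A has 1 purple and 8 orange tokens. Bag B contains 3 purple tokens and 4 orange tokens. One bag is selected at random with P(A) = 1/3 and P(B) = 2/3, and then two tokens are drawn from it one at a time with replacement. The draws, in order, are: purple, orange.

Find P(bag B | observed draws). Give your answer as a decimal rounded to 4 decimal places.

0.8322

The likelihood of the observed sequence under each hypothesis: P(data | bag A) = (1/9)(8/9) = 0.098765; P(data | bag B) = (3/7)(4/7) = 0.2449.
Weighting by the prior gives 1/3 · 0.098765 = 0.032922, 2/3 · 0.2449 = 0.16327; with total 0.19619.
By Bayes' rule, P(bag B | data) = (0.16327) / (0.19619) = 0.83219.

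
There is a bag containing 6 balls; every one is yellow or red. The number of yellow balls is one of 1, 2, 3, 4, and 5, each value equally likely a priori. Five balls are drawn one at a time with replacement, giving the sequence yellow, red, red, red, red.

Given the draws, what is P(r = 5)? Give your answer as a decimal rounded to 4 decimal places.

0.0035

Under each hypothesis, the probability of the observed sequence is: P(data | r = 1) = (1/6)(5/6)(5/6)(5/6)(5/6) = 0.080376; P(data | r = 2) = (2/6)(4/6)(4/6)(4/6)(4/6) = 0.065844; P(data | r = 3) = (3/6)(3/6)(3/6)(3/6)(3/6) = 0.03125; P(data | r = 4) = (4/6)(2/6)(2/6)(2/6)(2/6) = 0.0082305; P(data | r = 5) = (5/6)(1/6)(1/6)(1/6)(1/6) = 0.000643.
The prior-weighted likelihoods are 1/5 · 0.080376 = 0.016075, 1/5 · 0.065844 = 0.013169, 1/5 · 0.03125 = 0.00625, 1/5 · 0.0082305 = 0.0016461, 1/5 · 0.000643 = 0.0001286; these sum to 0.037269.
Therefore the posterior P(r = 5 | data) = (0.0001286) / (0.037269) = 0.0034507.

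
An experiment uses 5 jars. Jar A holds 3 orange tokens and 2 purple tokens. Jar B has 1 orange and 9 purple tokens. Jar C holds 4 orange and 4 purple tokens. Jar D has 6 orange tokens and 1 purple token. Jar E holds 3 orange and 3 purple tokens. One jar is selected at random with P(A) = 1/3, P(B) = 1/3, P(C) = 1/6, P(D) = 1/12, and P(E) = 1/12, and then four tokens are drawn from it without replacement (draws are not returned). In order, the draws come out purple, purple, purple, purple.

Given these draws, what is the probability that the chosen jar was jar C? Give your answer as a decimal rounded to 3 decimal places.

0.012

Compute the likelihood of the observed sequence for each case: P(data | jar A) = (2/5)(1/4)(0/3) = 0; P(data | jar B) = (9/10)(8/9)(7/8)(6/7) = 3/5; P(data | jar C) = (4/8)(3/7)(2/6)(1/5) = 1/70; P(data | jar D) = (1/7)(0/6) = 0; P(data | jar E) = (3/6)(2/5)(1/4)(0/3) = 0.
Weighting by the prior gives 1/3 · 0 = 0, 1/3 · 3/5 = 1/5, 1/6 · 1/70 = 1/420, 1/12 · 0 = 0, 1/12 · 0 = 0; summing to 17/84.
Therefore the posterior P(jar C | data) = (1/420) / (17/84) = 1/85.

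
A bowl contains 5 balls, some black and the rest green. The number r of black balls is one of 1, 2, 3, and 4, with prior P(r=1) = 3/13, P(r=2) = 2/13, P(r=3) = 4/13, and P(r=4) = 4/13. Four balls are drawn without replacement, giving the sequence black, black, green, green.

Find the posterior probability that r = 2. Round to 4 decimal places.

0.3333

The likelihood of the observed sequence under each hypothesis: P(data | r = 1) = (1/5)(0/4) = 0; P(data | r = 2) = (2/5)(1/4)(3/3)(2/2) = 1/10; P(data | r = 3) = (3/5)(2/4)(2/3)(1/2) = 1/10; P(data | r = 4) = (4/5)(3/4)(1/3)(0/2) = 0.
The prior-weighted likelihoods are 3/13 · 0 = 0, 2/13 · 1/10 = 1/65, 4/13 · 1/10 = 2/65, 4/13 · 0 = 0; with total 3/65.
By Bayes' rule, P(r = 2 | data) = (1/65) / (3/65) = 1/3.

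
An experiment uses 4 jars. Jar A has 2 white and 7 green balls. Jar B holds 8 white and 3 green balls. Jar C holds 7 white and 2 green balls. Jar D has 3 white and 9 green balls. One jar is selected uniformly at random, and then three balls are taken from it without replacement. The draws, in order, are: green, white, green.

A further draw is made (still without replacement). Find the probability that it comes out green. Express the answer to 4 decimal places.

0.6696

The likelihood of the observed sequence under each hypothesis: P(data | jar A) = (7/9)(2/8)(6/7) = 0.16667; P(data | jar B) = (3/11)(8/10)(2/9) = 0.048485; P(data | jar C) = (2/9)(7/8)(1/7) = 0.027778; P(data | jar D) = (9/12)(3/11)(8/10) = 0.16364.
Multiplying each by its prior: 1/4 · 0.16667 = 0.041667, 1/4 · 0.048485 = 0.012121, 1/4 · 0.027778 = 0.0069444, 1/4 · 0.16364 = 0.040909; these sum to 0.10164.
Dividing through by the total gives posterior P(jar A | data) = 0.40994, P(jar B | data) = 0.11925, P(jar C | data) = 0.068323, P(jar D | data) = 0.40248.
The predictive probability is P(green next | data) = (5/6)(0.40994) + (1/8)(0.11925) + (0)(0.068323) + (7/9)(0.40248) = 0.66957.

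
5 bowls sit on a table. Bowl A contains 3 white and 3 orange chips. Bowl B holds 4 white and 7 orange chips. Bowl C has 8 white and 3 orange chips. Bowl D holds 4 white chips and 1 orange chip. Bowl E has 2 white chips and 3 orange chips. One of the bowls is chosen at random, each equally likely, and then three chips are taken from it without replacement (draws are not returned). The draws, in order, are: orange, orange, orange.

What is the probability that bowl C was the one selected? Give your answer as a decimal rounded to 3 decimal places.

For each hypothesis, P(data | H) works out to: P(data | bowl A) = (3/6)(2/5)(1/4) = 0.05; P(data | bowl B) = (7/11)(6/10)(5/9) = 0.21212; P(data | bowl C) = (3/11)(2/10)(1/9) = 0.0060606; P(data | bowl D) = (1/5)(0/4) = 0; P(data | bowl E) = (3/5)(2/4)(1/3) = 0.1.
Multiplying each by its prior: 1/5 · 0.05 = 0.01, 1/5 · 0.21212 = 0.042424, 1/5 · 0.0060606 = 0.0012121, 1/5 · 0 = 0, 1/5 · 0.1 = 0.02; these sum to 0.073636.
Therefore the posterior P(bowl C | data) = (0.0012121) / (0.073636) = 0.016461.

0.016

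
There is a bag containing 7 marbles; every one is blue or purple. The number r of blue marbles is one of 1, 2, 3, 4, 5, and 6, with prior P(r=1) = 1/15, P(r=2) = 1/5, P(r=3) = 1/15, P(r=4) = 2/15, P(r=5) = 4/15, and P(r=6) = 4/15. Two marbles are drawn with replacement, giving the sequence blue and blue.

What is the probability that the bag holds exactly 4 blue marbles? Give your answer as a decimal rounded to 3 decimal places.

0.107

For each hypothesis, P(data | H) works out to: P(data | r = 1) = (1/7)(1/7) = 1/49; P(data | r = 2) = (2/7)(2/7) = 4/49; P(data | r = 3) = (3/7)(3/7) = 9/49; P(data | r = 4) = (4/7)(4/7) = 16/49; P(data | r = 5) = (5/7)(5/7) = 25/49; P(data | r = 6) = (6/7)(6/7) = 36/49.
Weighting by the prior gives 1/15 · 1/49 = 1/735, 1/5 · 4/49 = 4/245, 1/15 · 9/49 = 3/245, 2/15 · 16/49 = 32/735, 4/15 · 25/49 = 20/147, 4/15 · 36/49 = 48/245; these sum to 298/735.
By Bayes' rule, P(r = 4 | data) = (32/735) / (298/735) = 16/149.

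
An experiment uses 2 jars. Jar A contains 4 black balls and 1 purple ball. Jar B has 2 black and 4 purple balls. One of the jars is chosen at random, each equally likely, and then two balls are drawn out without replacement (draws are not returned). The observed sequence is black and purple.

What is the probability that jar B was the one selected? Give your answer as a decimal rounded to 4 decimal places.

0.5714

The likelihood of the observed sequence under each hypothesis: P(data | jar A) = (4/5)(1/4) = 1/5; P(data | jar B) = (2/6)(4/5) = 4/15.
Weighting by the prior gives 1/2 · 1/5 = 1/10, 1/2 · 4/15 = 2/15; summing to 7/30.
So P(jar B | data) = (2/15) / (7/30) = 4/7.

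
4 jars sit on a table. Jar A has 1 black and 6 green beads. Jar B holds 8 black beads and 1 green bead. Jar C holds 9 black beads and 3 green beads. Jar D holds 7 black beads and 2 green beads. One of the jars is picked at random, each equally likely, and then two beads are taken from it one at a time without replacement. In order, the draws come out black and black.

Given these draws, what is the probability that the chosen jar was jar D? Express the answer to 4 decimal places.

0.3060

Compute the likelihood of the observed sequence for each case: P(data | jar A) = (1/7)(0/6) = 0; P(data | jar B) = (8/9)(7/8) = 0.77778; P(data | jar C) = (9/12)(8/11) = 0.54545; P(data | jar D) = (7/9)(6/8) = 0.58333.
Weighting by the prior gives 1/4 · 0 = 0, 1/4 · 0.77778 = 0.19444, 1/4 · 0.54545 = 0.13636, 1/4 · 0.58333 = 0.14583; with total 0.47664.
By Bayes' rule, P(jar D | data) = (0.14583) / (0.47664) = 0.30596.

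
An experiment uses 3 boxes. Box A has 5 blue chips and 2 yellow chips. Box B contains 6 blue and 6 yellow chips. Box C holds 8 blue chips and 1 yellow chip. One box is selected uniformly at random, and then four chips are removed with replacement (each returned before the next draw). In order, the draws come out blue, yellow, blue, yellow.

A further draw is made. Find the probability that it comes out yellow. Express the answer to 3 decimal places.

For each hypothesis, P(data | H) works out to: P(data | box A) = (5/7)(2/7)(5/7)(2/7) = 0.041649; P(data | box B) = (6/12)(6/12)(6/12)(6/12) = 0.0625; P(data | box C) = (8/9)(1/9)(8/9)(1/9) = 0.0097546.
Multiplying each by its prior: 1/3 · 0.041649 = 0.013883, 1/3 · 0.0625 = 0.020833, 1/3 · 0.0097546 = 0.0032515; summing to 0.037968.
Normalising, the posterior is P(box A | data) = 0.36565, P(box B | data) = 0.54871, P(box C | data) = 0.085639.
Averaging over the posterior, P(yellow next | data) = (2/7)(0.36565) + (1/2)(0.54871) + (1/9)(0.085639) = 0.38834.

0.388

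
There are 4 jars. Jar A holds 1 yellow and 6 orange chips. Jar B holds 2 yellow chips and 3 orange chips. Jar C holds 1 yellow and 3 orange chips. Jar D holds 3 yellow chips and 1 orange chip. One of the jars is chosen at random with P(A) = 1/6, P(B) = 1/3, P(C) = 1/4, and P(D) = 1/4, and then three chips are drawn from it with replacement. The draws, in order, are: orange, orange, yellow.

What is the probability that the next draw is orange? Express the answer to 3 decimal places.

The likelihood of the observed sequence under each hypothesis: P(data | jar A) = (6/7)(6/7)(1/7) = 0.10496; P(data | jar B) = (3/5)(3/5)(2/5) = 0.144; P(data | jar C) = (3/4)(3/4)(1/4) = 0.14062; P(data | jar D) = (1/4)(1/4)(3/4) = 0.046875.
The prior-weighted likelihoods are 1/6 · 0.10496 = 0.017493, 1/3 · 0.144 = 0.048, 1/4 · 0.14062 = 0.035156, 1/4 · 0.046875 = 0.011719; with total 0.11237.
Dividing through by the total gives posterior P(jar A | data) = 0.15567, P(jar B | data) = 0.42717, P(jar C | data) = 0.31287, P(jar D | data) = 0.10429.
Averaging over the posterior, P(orange next | data) = (6/7)(0.15567) + (3/5)(0.42717) + (3/4)(0.31287) + (1/4)(0.10429) = 0.65046.

0.650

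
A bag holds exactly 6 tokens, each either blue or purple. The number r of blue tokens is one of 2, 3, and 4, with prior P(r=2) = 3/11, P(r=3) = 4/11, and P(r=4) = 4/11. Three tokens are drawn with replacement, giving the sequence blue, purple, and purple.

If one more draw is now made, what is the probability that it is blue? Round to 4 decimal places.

0.4801

For each hypothesis, P(data | H) works out to: P(data | r = 2) = (2/6)(4/6)(4/6) = 4/27; P(data | r = 3) = (3/6)(3/6)(3/6) = 1/8; P(data | r = 4) = (4/6)(2/6)(2/6) = 2/27.
The prior-weighted likelihoods are 3/11 · 4/27 = 4/99, 4/11 · 1/8 = 1/22, 4/11 · 2/27 = 8/297; these sum to 67/594.
Dividing through by the total gives posterior P(r = 2 | data) = 24/67, P(r = 3 | data) = 27/67, P(r = 4 | data) = 16/67.
Averaging over the posterior, P(blue next | data) = (1/3)(24/67) + (1/2)(27/67) + (2/3)(16/67) = 193/402.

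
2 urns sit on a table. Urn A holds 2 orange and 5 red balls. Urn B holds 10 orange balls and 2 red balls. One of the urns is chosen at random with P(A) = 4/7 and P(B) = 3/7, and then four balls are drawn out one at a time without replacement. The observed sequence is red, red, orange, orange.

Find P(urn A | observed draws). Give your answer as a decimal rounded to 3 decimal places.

0.807

The likelihood of the observed sequence under each hypothesis: P(data | urn A) = (5/7)(4/6)(2/5)(1/4) = 0.047619; P(data | urn B) = (2/12)(1/11)(10/10)(9/9) = 0.015152.
The prior-weighted likelihoods are 4/7 · 0.047619 = 0.027211, 3/7 · 0.015152 = 0.0064935; summing to 0.033704.
So P(urn A | data) = (0.027211) / (0.033704) = 0.80734.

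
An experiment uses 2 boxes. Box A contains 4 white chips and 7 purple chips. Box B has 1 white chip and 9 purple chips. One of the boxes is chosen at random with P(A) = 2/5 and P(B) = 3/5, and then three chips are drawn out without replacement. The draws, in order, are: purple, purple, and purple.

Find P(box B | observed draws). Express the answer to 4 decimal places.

0.8319

Under each hypothesis, the probability of the observed sequence is: P(data | box A) = (7/11)(6/10)(5/9) = 0.21212; P(data | box B) = (9/10)(8/9)(7/8) = 0.7.
Multiplying each by its prior: 2/5 · 0.21212 = 0.084848, 3/5 · 0.7 = 0.42; these sum to 0.50485.
Hence P(box B | data) = (0.42) / (0.50485) = 0.83193.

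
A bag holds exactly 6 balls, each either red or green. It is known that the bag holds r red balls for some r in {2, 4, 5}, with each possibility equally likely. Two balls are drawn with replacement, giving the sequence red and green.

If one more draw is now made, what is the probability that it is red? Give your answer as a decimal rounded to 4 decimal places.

0.5794

For each hypothesis, P(data | H) works out to: P(data | r = 2) = (2/6)(4/6) = 2/9; P(data | r = 4) = (4/6)(2/6) = 2/9; P(data | r = 5) = (5/6)(1/6) = 5/36.
The prior-weighted likelihoods are 1/3 · 2/9 = 2/27, 1/3 · 2/9 = 2/27, 1/3 · 5/36 = 5/108; these sum to 7/36.
The posterior is then P(r = 2 | data) = 8/21, P(r = 4 | data) = 8/21, P(r = 5 | data) = 5/21.
Averaging over the posterior, P(red next | data) = (1/3)(8/21) + (2/3)(8/21) + (5/6)(5/21) = 73/126.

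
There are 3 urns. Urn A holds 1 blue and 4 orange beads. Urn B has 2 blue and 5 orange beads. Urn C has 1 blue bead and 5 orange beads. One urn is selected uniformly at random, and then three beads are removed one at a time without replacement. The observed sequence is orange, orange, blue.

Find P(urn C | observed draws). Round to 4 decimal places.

Under each hypothesis, the probability of the observed sequence is: P(data | urn A) = (4/5)(3/4)(1/3) = 1/5; P(data | urn B) = (5/7)(4/6)(2/5) = 4/21; P(data | urn C) = (5/6)(4/5)(1/4) = 1/6.
The prior-weighted likelihoods are 1/3 · 1/5 = 1/15, 1/3 · 4/21 = 4/63, 1/3 · 1/6 = 1/18; with total 13/70.
Therefore the posterior P(urn C | data) = (1/18) / (13/70) = 35/117.

0.2991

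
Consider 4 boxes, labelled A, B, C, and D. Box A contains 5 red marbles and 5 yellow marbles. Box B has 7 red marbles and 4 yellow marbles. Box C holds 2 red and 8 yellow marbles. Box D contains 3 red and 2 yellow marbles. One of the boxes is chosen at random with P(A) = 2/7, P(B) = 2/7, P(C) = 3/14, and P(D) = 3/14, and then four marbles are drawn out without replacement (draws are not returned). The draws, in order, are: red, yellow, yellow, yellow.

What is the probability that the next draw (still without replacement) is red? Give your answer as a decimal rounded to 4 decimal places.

For each hypothesis, P(data | H) works out to: P(data | box A) = (5/10)(5/9)(4/8)(3/7) = 0.059524; P(data | box B) = (7/11)(4/10)(3/9)(2/8) = 0.021212; P(data | box C) = (2/10)(8/9)(7/8)(6/7) = 0.13333; P(data | box D) = (3/5)(2/4)(1/3)(0/2) = 0.
The prior-weighted likelihoods are 2/7 · 0.059524 = 0.017007, 2/7 · 0.021212 = 0.0060606, 3/14 · 0.13333 = 0.028571, 3/14 · 0 = 0; with total 0.051639.
Normalising, the posterior is P(box A | data) = 0.32934, P(box B | data) = 0.11737, P(box C | data) = 0.55329, P(box D | data) = 0.
So P(red next | data) = Σ P(red next | H) P(H | data) = (2/3)(0.32934) + (6/7)(0.11737) + (1/6)(0.55329) = 0.41238.

0.4124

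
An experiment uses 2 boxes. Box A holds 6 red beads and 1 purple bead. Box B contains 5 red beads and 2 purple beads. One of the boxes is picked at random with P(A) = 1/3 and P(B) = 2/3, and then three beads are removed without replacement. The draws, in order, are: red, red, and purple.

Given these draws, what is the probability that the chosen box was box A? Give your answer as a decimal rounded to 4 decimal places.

0.2727

The likelihood of the observed sequence under each hypothesis: P(data | box A) = (6/7)(5/6)(1/5) = 1/7; P(data | box B) = (5/7)(4/6)(2/5) = 4/21.
The prior-weighted likelihoods are 1/3 · 1/7 = 1/21, 2/3 · 4/21 = 8/63; with total 11/63.
Hence P(box A | data) = (1/21) / (11/63) = 3/11.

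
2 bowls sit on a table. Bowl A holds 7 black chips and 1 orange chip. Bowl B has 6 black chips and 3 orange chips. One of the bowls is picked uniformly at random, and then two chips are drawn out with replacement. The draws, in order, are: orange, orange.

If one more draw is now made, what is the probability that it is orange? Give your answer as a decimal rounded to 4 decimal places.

For each hypothesis, P(data | H) works out to: P(data | bowl A) = (1/8)(1/8) = 0.015625; P(data | bowl B) = (3/9)(3/9) = 0.11111.
Weighting by the prior gives 1/2 · 0.015625 = 0.0078125, 1/2 · 0.11111 = 0.055556; summing to 0.063368.
The posterior is then P(bowl A | data) = 0.12329, P(bowl B | data) = 0.87671.
Averaging over the posterior, P(orange next | data) = (1/8)(0.12329) + (1/3)(0.87671) = 0.30765.

0.3076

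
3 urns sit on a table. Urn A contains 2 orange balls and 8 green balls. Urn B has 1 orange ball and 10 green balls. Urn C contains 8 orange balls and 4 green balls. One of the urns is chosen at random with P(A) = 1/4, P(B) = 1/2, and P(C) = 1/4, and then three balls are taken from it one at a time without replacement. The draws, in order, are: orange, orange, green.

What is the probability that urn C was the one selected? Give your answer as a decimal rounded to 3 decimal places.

0.884

The likelihood of the observed sequence under each hypothesis: P(data | urn A) = (2/10)(1/9)(8/8) = 1/45; P(data | urn B) = (1/11)(0/10) = 0; P(data | urn C) = (8/12)(7/11)(4/10) = 28/165.
Multiplying each by its prior: 1/4 · 1/45 = 1/180, 1/2 · 0 = 0, 1/4 · 28/165 = 7/165; these sum to 19/396.
So P(urn C | data) = (7/165) / (19/396) = 84/95.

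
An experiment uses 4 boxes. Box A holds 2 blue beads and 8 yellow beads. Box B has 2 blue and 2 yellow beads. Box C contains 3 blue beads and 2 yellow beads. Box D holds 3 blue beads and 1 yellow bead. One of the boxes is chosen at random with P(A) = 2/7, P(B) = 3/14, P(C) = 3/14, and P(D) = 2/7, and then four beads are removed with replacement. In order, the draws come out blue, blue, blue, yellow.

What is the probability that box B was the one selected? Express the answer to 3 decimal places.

For each hypothesis, P(data | H) works out to: P(data | box A) = (2/10)(2/10)(2/10)(8/10) = 0.0064; P(data | box B) = (2/4)(2/4)(2/4)(2/4) = 0.0625; P(data | box C) = (3/5)(3/5)(3/5)(2/5) = 0.0864; P(data | box D) = (3/4)(3/4)(3/4)(1/4) = 0.10547.
Weighting by the prior gives 2/7 · 0.0064 = 0.0018286, 3/14 · 0.0625 = 0.013393, 3/14 · 0.0864 = 0.018514, 2/7 · 0.10547 = 0.030134; these sum to 0.06387.
So P(box B | data) = (0.013393) / (0.06387) = 0.20969.

0.210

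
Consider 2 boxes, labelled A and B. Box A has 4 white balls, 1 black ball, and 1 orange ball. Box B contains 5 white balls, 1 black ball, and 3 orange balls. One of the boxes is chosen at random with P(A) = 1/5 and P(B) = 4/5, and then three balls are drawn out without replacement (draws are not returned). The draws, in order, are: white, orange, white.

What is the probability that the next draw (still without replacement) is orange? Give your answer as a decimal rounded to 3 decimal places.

0.275

The likelihood of the observed sequence under each hypothesis: P(data | box A) = (4/6)(1/5)(3/4) = 0.1; P(data | box B) = (5/9)(3/8)(4/7) = 0.11905.
Weighting by the prior gives 1/5 · 0.1 = 0.02, 4/5 · 0.11905 = 0.095238; these sum to 0.11524.
Normalising, the posterior is P(box A | data) = 0.17355, P(box B | data) = 0.82645.
Averaging over the posterior, P(orange next | data) = (0)(0.17355) + (1/3)(0.82645) = 0.27548.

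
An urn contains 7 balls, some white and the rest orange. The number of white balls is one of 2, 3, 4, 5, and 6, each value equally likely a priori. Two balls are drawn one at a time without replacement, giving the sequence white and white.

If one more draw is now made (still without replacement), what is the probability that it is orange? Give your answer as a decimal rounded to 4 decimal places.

0.4000

For each hypothesis, P(data | H) works out to: P(data | r = 2) = (2/7)(1/6) = 1/21; P(data | r = 3) = (3/7)(2/6) = 1/7; P(data | r = 4) = (4/7)(3/6) = 2/7; P(data | r = 5) = (5/7)(4/6) = 10/21; P(data | r = 6) = (6/7)(5/6) = 5/7.
Weighting by the prior gives 1/5 · 1/21 = 1/105, 1/5 · 1/7 = 1/35, 1/5 · 2/7 = 2/35, 1/5 · 10/21 = 2/21, 1/5 · 5/7 = 1/7; summing to 1/3.
Normalising, the posterior is P(r = 2 | data) = 1/35, P(r = 3 | data) = 3/35, P(r = 4 | data) = 6/35, P(r = 5 | data) = 2/7, P(r = 6 | data) = 3/7.
So P(orange next | data) = Σ P(orange next | H) P(H | data) = (1)(1/35) + (4/5)(3/35) + (3/5)(6/35) + (2/5)(2/7) + (1/5)(3/7) = 2/5.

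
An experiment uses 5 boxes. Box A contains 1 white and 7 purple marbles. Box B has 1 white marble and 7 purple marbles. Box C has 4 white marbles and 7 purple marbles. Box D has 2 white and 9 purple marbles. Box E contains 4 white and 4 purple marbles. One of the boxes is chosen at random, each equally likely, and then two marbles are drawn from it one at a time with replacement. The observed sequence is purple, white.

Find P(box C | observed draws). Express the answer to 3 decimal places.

0.273

Compute the likelihood of the observed sequence for each case: P(data | box A) = (7/8)(1/8) = 0.10938; P(data | box B) = (7/8)(1/8) = 0.10938; P(data | box C) = (7/11)(4/11) = 0.2314; P(data | box D) = (9/11)(2/11) = 0.14876; P(data | box E) = (4/8)(4/8) = 0.25.
Weighting by the prior gives 1/5 · 0.10938 = 0.021875, 1/5 · 0.10938 = 0.021875, 1/5 · 0.2314 = 0.046281, 1/5 · 0.14876 = 0.029752, 1/5 · 0.25 = 0.05; summing to 0.16978.
Hence P(box C | data) = (0.046281) / (0.16978) = 0.27259.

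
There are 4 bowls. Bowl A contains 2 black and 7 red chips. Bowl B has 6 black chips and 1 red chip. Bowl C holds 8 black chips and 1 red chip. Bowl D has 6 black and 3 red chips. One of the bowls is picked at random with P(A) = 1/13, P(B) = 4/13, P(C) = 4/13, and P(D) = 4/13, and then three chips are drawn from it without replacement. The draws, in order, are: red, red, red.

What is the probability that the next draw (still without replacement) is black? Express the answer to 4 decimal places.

0.4017

For each hypothesis, P(data | H) works out to: P(data | bowl A) = (7/9)(6/8)(5/7) = 5/12; P(data | bowl B) = (1/7)(0/6) = 0; P(data | bowl C) = (1/9)(0/8) = 0; P(data | bowl D) = (3/9)(2/8)(1/7) = 1/84.
The prior-weighted likelihoods are 1/13 · 5/12 = 5/156, 4/13 · 0 = 0, 4/13 · 0 = 0, 4/13 · 1/84 = 1/273; with total 1/28.
Dividing through by the total gives posterior P(bowl A | data) = 35/39, P(bowl B | data) = 0, P(bowl C | data) = 0, P(bowl D | data) = 4/39.
Averaging over the posterior, P(black next | data) = (1/3)(35/39) + (1)(4/39) = 47/117.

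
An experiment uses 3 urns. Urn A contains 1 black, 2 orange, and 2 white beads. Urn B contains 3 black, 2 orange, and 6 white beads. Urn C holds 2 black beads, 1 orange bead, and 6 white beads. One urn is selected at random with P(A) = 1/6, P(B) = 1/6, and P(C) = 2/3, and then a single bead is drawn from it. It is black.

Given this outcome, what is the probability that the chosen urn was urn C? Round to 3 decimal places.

Compute the likelihood of this draw for each case: P(data | urn A) = (1/5) = 0.2; P(data | urn B) = (3/11) = 0.27273; P(data | urn C) = (2/9) = 0.22222.
Multiplying each by its prior: 1/6 · 0.2 = 0.033333, 1/6 · 0.27273 = 0.045455, 2/3 · 0.22222 = 0.14815; summing to 0.22694.
Hence P(urn C | data) = (0.14815) / (0.22694) = 0.65282.

0.653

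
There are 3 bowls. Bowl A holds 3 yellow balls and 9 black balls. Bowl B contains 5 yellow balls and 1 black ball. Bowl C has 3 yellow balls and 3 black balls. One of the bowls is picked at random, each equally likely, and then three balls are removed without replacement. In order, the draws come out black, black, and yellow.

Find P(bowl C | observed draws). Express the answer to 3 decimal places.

0.478

Compute the likelihood of the observed sequence for each case: P(data | bowl A) = (9/12)(8/11)(3/10) = 9/55; P(data | bowl B) = (1/6)(0/5) = 0; P(data | bowl C) = (3/6)(2/5)(3/4) = 3/20.
Weighting by the prior gives 1/3 · 9/55 = 3/55, 1/3 · 0 = 0, 1/3 · 3/20 = 1/20; summing to 23/220.
By Bayes' rule, P(bowl C | data) = (1/20) / (23/220) = 11/23.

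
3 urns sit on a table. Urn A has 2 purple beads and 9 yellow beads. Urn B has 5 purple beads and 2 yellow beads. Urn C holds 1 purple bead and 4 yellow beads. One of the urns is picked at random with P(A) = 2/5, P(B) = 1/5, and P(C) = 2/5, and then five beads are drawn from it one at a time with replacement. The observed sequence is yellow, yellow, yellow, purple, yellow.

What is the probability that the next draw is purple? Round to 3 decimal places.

Compute the likelihood of the observed sequence for each case: P(data | urn A) = (9/11)(9/11)(9/11)(2/11)(9/11) = 0.081477; P(data | urn B) = (2/7)(2/7)(2/7)(5/7)(2/7) = 0.0047599; P(data | urn C) = (4/5)(4/5)(4/5)(1/5)(4/5) = 0.08192.
Multiplying each by its prior: 2/5 · 0.081477 = 0.032591, 1/5 · 0.0047599 = 0.00095198, 2/5 · 0.08192 = 0.032768; summing to 0.066311.
The posterior is then P(urn A | data) = 0.49149, P(urn B | data) = 0.014356, P(urn C | data) = 0.49416.
The predictive probability is P(purple next | data) = (2/11)(0.49149) + (5/7)(0.014356) + (1/5)(0.49416) = 0.19845.

0.198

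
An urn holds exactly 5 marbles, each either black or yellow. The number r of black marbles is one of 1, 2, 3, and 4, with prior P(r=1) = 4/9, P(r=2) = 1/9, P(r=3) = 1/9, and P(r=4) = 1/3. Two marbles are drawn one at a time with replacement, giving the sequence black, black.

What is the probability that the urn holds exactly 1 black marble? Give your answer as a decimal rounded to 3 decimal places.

0.062

Under each hypothesis, the probability of the observed sequence is: P(data | r = 1) = (1/5)(1/5) = 1/25; P(data | r = 2) = (2/5)(2/5) = 4/25; P(data | r = 3) = (3/5)(3/5) = 9/25; P(data | r = 4) = (4/5)(4/5) = 16/25.
Weighting by the prior gives 4/9 · 1/25 = 4/225, 1/9 · 4/25 = 4/225, 1/9 · 9/25 = 1/25, 1/3 · 16/25 = 16/75; these sum to 13/45.
Hence P(r = 1 | data) = (4/225) / (13/45) = 4/65.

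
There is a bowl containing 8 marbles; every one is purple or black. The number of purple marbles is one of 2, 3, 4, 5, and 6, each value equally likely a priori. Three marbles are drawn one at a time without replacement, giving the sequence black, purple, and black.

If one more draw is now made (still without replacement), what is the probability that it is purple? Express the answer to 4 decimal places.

0.4800

For each hypothesis, P(data | H) works out to: P(data | r = 2) = (6/8)(2/7)(5/6) = 5/28; P(data | r = 3) = (5/8)(3/7)(4/6) = 5/28; P(data | r = 4) = (4/8)(4/7)(3/6) = 1/7; P(data | r = 5) = (3/8)(5/7)(2/6) = 5/56; P(data | r = 6) = (2/8)(6/7)(1/6) = 1/28.
The prior-weighted likelihoods are 1/5 · 5/28 = 1/28, 1/5 · 5/28 = 1/28, 1/5 · 1/7 = 1/35, 1/5 · 5/56 = 1/56, 1/5 · 1/28 = 1/140; with total 1/8.
Normalising, the posterior is P(r = 2 | data) = 2/7, P(r = 3 | data) = 2/7, P(r = 4 | data) = 8/35, P(r = 5 | data) = 1/7, P(r = 6 | data) = 2/35.
So P(purple next | data) = Σ P(purple next | H) P(H | data) = (1/5)(2/7) + (2/5)(2/7) + (3/5)(8/35) + (4/5)(1/7) + (1)(2/35) = 12/25.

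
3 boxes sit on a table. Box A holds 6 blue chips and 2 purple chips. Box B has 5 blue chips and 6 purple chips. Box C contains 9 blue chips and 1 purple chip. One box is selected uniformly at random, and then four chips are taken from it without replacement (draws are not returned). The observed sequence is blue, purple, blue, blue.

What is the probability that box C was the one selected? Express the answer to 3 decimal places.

The likelihood of the observed sequence under each hypothesis: P(data | box A) = (6/8)(2/7)(5/6)(4/5) = 1/7; P(data | box B) = (5/11)(6/10)(4/9)(3/8) = 1/22; P(data | box C) = (9/10)(1/9)(8/8)(7/7) = 1/10.
Multiplying each by its prior: 1/3 · 1/7 = 1/21, 1/3 · 1/22 = 1/66, 1/3 · 1/10 = 1/30; these sum to 37/385.
So P(box C | data) = (1/30) / (37/385) = 77/222.

0.347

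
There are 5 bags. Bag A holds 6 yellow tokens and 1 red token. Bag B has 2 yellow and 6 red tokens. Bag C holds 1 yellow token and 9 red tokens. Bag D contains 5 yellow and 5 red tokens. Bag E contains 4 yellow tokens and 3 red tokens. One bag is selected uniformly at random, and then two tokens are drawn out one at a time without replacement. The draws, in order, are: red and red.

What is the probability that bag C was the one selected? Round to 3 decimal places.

0.470

Compute the likelihood of the observed sequence for each case: P(data | bag A) = (1/7)(0/6) = 0; P(data | bag B) = (6/8)(5/7) = 0.53571; P(data | bag C) = (9/10)(8/9) = 0.8; P(data | bag D) = (5/10)(4/9) = 0.22222; P(data | bag E) = (3/7)(2/6) = 0.14286.
The prior-weighted likelihoods are 1/5 · 0 = 0, 1/5 · 0.53571 = 0.10714, 1/5 · 0.8 = 0.16, 1/5 · 0.22222 = 0.044444, 1/5 · 0.14286 = 0.028571; these sum to 0.34016.
So P(bag C | data) = (0.16) / (0.34016) = 0.47037.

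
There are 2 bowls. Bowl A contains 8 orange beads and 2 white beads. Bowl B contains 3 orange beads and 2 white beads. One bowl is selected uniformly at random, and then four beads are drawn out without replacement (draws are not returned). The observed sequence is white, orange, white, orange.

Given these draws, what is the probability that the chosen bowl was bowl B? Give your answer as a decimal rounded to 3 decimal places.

Compute the likelihood of the observed sequence for each case: P(data | bowl A) = (2/10)(8/9)(1/8)(7/7) = 1/45; P(data | bowl B) = (2/5)(3/4)(1/3)(2/2) = 1/10.
The prior-weighted likelihoods are 1/2 · 1/45 = 1/90, 1/2 · 1/10 = 1/20; these sum to 11/180.
Hence P(bowl B | data) = (1/20) / (11/180) = 9/11.

0.818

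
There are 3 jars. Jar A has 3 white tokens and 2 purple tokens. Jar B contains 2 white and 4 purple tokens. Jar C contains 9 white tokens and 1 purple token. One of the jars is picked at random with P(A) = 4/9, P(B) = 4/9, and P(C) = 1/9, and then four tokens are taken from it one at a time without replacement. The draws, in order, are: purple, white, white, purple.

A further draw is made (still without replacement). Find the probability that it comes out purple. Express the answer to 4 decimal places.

The likelihood of the observed sequence under each hypothesis: P(data | jar A) = (2/5)(3/4)(2/3)(1/2) = 1/10; P(data | jar B) = (4/6)(2/5)(1/4)(3/3) = 1/15; P(data | jar C) = (1/10)(9/9)(8/8)(0/7) = 0.
The prior-weighted likelihoods are 4/9 · 1/10 = 2/45, 4/9 · 1/15 = 4/135, 1/9 · 0 = 0; these sum to 2/27.
Dividing through by the total gives posterior P(jar A | data) = 3/5, P(jar B | data) = 2/5, P(jar C | data) = 0.
Averaging over the posterior, P(purple next | data) = (0)(3/5) + (1)(2/5) = 2/5.

0.4000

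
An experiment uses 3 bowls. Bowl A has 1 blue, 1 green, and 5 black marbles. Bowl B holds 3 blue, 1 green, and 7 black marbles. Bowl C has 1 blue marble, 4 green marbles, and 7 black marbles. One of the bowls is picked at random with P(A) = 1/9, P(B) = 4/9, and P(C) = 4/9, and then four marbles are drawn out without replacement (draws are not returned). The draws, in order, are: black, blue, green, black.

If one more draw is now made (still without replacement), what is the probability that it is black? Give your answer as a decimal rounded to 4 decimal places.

0.7265

Compute the likelihood of the observed sequence for each case: P(data | bowl A) = (5/7)(1/6)(1/5)(4/4) = 0.02381; P(data | bowl B) = (7/11)(3/10)(1/9)(6/8) = 0.015909; P(data | bowl C) = (7/12)(1/11)(4/10)(6/9) = 0.014141.
Weighting by the prior gives 1/9 · 0.02381 = 0.0026455, 4/9 · 0.015909 = 0.0070707, 4/9 · 0.014141 = 0.0062851; these sum to 0.016001.
Dividing through by the total gives posterior P(bowl A | data) = 0.16533, P(bowl B | data) = 0.44188, P(bowl C | data) = 0.39279.
So P(black next | data) = Σ P(black next | H) P(H | data) = (1)(0.16533) + (5/7)(0.44188) + (5/8)(0.39279) = 0.72645.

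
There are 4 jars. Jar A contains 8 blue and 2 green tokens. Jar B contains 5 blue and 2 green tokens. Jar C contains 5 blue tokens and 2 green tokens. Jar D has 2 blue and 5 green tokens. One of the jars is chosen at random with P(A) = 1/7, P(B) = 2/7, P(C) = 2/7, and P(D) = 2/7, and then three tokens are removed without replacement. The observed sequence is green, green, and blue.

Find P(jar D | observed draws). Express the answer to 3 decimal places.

0.642

Under each hypothesis, the probability of the observed sequence is: P(data | jar A) = (2/10)(1/9)(8/8) = 0.022222; P(data | jar B) = (2/7)(1/6)(5/5) = 0.047619; P(data | jar C) = (2/7)(1/6)(5/5) = 0.047619; P(data | jar D) = (5/7)(4/6)(2/5) = 0.19048.
The prior-weighted likelihoods are 1/7 · 0.022222 = 0.0031746, 2/7 · 0.047619 = 0.013605, 2/7 · 0.047619 = 0.013605, 2/7 · 0.19048 = 0.054422; these sum to 0.084807.
Therefore the posterior P(jar D | data) = (0.054422) / (0.084807) = 0.64171.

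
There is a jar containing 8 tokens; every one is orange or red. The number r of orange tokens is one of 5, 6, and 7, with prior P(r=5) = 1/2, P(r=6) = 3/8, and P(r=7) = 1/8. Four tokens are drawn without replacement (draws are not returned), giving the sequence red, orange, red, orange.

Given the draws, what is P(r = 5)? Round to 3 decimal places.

Compute the likelihood of the observed sequence for each case: P(data | r = 5) = (3/8)(5/7)(2/6)(4/5) = 1/14; P(data | r = 6) = (2/8)(6/7)(1/6)(5/5) = 1/28; P(data | r = 7) = (1/8)(7/7)(0/6) = 0.
Weighting by the prior gives 1/2 · 1/14 = 1/28, 3/8 · 1/28 = 3/224, 1/8 · 0 = 0; these sum to 11/224.
By Bayes' rule, P(r = 5 | data) = (1/28) / (11/224) = 8/11.

0.727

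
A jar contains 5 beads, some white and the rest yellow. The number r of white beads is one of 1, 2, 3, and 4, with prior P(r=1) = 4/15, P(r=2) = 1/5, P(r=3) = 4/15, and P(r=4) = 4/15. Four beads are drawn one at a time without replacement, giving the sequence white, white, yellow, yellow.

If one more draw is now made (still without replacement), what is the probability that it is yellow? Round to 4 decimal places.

Compute the likelihood of the observed sequence for each case: P(data | r = 1) = (1/5)(0/4) = 0; P(data | r = 2) = (2/5)(1/4)(3/3)(2/2) = 1/10; P(data | r = 3) = (3/5)(2/4)(2/3)(1/2) = 1/10; P(data | r = 4) = (4/5)(3/4)(1/3)(0/2) = 0.
Multiplying each by its prior: 4/15 · 0 = 0, 1/5 · 1/10 = 1/50, 4/15 · 1/10 = 2/75, 4/15 · 0 = 0; summing to 7/150.
Dividing through by the total gives posterior P(r = 1 | data) = 0, P(r = 2 | data) = 3/7, P(r = 3 | data) = 4/7, P(r = 4 | data) = 0.
Averaging over the posterior, P(yellow next | data) = (1)(3/7) + (0)(4/7) = 3/7.

0.4286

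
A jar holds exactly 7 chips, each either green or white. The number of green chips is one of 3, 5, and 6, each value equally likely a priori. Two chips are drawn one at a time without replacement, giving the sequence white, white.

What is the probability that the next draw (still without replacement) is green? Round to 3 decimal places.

Under each hypothesis, the probability of the observed sequence is: P(data | r = 3) = (4/7)(3/6) = 2/7; P(data | r = 5) = (2/7)(1/6) = 1/21; P(data | r = 6) = (1/7)(0/6) = 0.
Multiplying each by its prior: 1/3 · 2/7 = 2/21, 1/3 · 1/21 = 1/63, 1/3 · 0 = 0; with total 1/9.
Dividing through by the total gives posterior P(r = 3 | data) = 6/7, P(r = 5 | data) = 1/7, P(r = 6 | data) = 0.
So P(green next | data) = Σ P(green next | H) P(H | data) = (3/5)(6/7) + (1)(1/7) = 23/35.

0.657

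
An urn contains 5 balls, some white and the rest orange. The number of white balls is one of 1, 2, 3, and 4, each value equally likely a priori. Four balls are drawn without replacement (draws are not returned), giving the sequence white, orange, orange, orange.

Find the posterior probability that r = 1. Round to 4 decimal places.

Compute the likelihood of the observed sequence for each case: P(data | r = 1) = (1/5)(4/4)(3/3)(2/2) = 1/5; P(data | r = 2) = (2/5)(3/4)(2/3)(1/2) = 1/10; P(data | r = 3) = (3/5)(2/4)(1/3)(0/2) = 0; P(data | r = 4) = (4/5)(1/4)(0/3) = 0.
Weighting by the prior gives 1/4 · 1/5 = 1/20, 1/4 · 1/10 = 1/40, 1/4 · 0 = 0, 1/4 · 0 = 0; these sum to 3/40.
By Bayes' rule, P(r = 1 | data) = (1/20) / (3/40) = 2/3.

0.6667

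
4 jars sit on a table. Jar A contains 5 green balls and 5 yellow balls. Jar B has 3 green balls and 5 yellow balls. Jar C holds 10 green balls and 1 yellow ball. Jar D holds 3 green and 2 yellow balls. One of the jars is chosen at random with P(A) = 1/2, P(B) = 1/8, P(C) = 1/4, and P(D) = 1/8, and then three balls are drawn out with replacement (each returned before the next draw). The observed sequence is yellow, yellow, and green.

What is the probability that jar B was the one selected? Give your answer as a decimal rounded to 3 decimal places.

0.193

For each hypothesis, P(data | H) works out to: P(data | jar A) = (5/10)(5/10)(5/10) = 0.125; P(data | jar B) = (5/8)(5/8)(3/8) = 0.14648; P(data | jar C) = (1/11)(1/11)(10/11) = 0.0075131; P(data | jar D) = (2/5)(2/5)(3/5) = 0.096.
Multiplying each by its prior: 1/2 · 0.125 = 0.0625, 1/8 · 0.14648 = 0.018311, 1/4 · 0.0075131 = 0.0018783, 1/8 · 0.096 = 0.012; these sum to 0.094689.
Therefore the posterior P(jar B | data) = (0.018311) / (0.094689) = 0.19338.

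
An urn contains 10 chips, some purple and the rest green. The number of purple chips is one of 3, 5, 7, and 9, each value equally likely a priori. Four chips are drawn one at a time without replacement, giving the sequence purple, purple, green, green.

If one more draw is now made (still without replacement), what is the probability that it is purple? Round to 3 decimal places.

Compute the likelihood of the observed sequence for each case: P(data | r = 3) = (3/10)(2/9)(7/8)(6/7) = 0.05; P(data | r = 5) = (5/10)(4/9)(5/8)(4/7) = 0.079365; P(data | r = 7) = (7/10)(6/9)(3/8)(2/7) = 0.05; P(data | r = 9) = (9/10)(8/9)(1/8)(0/7) = 0.
The prior-weighted likelihoods are 1/4 · 0.05 = 0.0125, 1/4 · 0.079365 = 0.019841, 1/4 · 0.05 = 0.0125, 1/4 · 0 = 0; with total 0.044841.
Normalising, the posterior is P(r = 3 | data) = 0.27876, P(r = 5 | data) = 0.44248, P(r = 7 | data) = 0.27876, P(r = 9 | data) = 0.
So P(purple next | data) = Σ P(purple next | H) P(H | data) = (1/6)(0.27876) + (1/2)(0.44248) + (5/6)(0.27876) = 0.5.

0.500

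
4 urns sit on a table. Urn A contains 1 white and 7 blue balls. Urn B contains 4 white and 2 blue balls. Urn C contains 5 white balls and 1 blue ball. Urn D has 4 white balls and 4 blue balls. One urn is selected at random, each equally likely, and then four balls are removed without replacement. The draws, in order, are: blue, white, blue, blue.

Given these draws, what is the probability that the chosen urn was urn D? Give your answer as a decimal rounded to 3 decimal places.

For each hypothesis, P(data | H) works out to: P(data | urn A) = (7/8)(1/7)(6/6)(5/5) = 0.125; P(data | urn B) = (2/6)(4/5)(1/4)(0/3) = 0; P(data | urn C) = (1/6)(5/5)(0/4) = 0; P(data | urn D) = (4/8)(4/7)(3/6)(2/5) = 0.057143.
The prior-weighted likelihoods are 1/4 · 0.125 = 0.03125, 1/4 · 0 = 0, 1/4 · 0 = 0, 1/4 · 0.057143 = 0.014286; with total 0.045536.
Hence P(urn D | data) = (0.014286) / (0.045536) = 0.31373.

0.314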